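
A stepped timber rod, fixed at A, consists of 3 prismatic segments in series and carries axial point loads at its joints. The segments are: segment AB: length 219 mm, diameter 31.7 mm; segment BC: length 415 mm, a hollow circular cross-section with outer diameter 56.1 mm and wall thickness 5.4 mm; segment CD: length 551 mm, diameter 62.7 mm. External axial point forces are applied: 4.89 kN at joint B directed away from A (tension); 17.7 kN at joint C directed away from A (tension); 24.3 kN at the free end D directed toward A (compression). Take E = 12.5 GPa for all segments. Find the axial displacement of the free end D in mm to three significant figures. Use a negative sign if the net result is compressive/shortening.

Internal axial forces (sectioning from the free end, tension +): N_CD = -24.3 kN, N_BC = -6.6 kN, N_AB = -1.71 kN.
A_AB = 789.2 mm².
A_BC = 860.1 mm².
A_CD = 3088 mm².
δ_AB = -1710·219/(789.2·12500) = -0.03796 mm
δ_BC = -6600·415/(860.1·12500) = -0.2548 mm
δ_CD = -24300·551/(3088·12500) = -0.3469 mm
δ = Σδ_i = -0.6396 mm.

-0.640 mm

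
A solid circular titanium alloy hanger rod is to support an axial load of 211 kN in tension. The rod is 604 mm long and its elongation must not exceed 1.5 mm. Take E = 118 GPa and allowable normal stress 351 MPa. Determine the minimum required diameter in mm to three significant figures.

Required area A ≥ P/σ_allow = 211000/351 = 601.1 mm².
For a solid circular section, d ≥ √(4A/π) = 27.67 mm.
Elongation limit: A ≥ PL/(Eδ_allow) = 211000·604/(118000·1.5) = 720 mm² ⇒ d ≥ 30.28 mm.
The elongation limit governs.

30.3 mm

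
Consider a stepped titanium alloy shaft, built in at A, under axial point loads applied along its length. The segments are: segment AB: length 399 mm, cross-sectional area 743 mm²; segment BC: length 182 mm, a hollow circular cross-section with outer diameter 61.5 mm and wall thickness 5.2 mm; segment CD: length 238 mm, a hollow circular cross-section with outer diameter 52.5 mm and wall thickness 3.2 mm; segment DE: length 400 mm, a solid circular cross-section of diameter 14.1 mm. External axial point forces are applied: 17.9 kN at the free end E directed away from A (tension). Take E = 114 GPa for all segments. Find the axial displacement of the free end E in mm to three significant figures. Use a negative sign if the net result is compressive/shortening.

Internal axial forces (sectioning from the free end, tension +): N_DE = 17.9 kN, N_CD = 17.9 kN, N_BC = 17.9 kN, N_AB = 17.9 kN.
A_BC = 919.7 mm².
A_CD = 495.6 mm².
A_DE = 156.1 mm².
δ_AB = 17900·399/(743·114000) = 0.08432 mm
δ_BC = 17900·182/(919.7·114000) = 0.03107 mm
δ_CD = 17900·238/(495.6·114000) = 0.0754 mm
δ_DE = 17900·400/(156.1·114000) = 0.4022 mm
δ = Σδ_i = 0.593 mm.

0.593 mm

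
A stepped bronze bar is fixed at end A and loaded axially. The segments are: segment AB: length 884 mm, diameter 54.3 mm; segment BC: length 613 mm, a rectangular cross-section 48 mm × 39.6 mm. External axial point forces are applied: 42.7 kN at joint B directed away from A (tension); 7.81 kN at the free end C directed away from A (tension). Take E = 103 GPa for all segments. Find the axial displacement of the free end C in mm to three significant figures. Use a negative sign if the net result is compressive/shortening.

Internal axial forces (sectioning from the free end, tension +): N_BC = 7.81 kN, N_AB = 50.51 kN.
A_AB = 2316 mm².
A_BC = 1901 mm².
δ_AB = 50510·884/(2316·103000) = 0.1872 mm
δ_BC = 7810·613/(1901·103000) = 0.02445 mm
δ = Σδ_i = 0.2117 mm.

0.212 mm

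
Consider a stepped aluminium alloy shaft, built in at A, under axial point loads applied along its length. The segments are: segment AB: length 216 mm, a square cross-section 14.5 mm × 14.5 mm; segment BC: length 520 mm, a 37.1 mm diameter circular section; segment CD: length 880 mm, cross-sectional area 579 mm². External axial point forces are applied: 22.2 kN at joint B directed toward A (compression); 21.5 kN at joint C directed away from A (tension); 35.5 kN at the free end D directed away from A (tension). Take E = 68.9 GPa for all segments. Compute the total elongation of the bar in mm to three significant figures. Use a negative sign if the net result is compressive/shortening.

Internal axial forces (sectioning from the free end, tension +): N_CD = 35.5 kN, N_BC = 57 kN, N_AB = 34.8 kN.
A_AB = 210.2 mm².
A_BC = 1081 mm².
δ_AB = 34800·216/(210.2·68900) = 0.5189 mm
δ_BC = 57000·520/(1081·68900) = 0.3979 mm
δ_CD = 35500·880/(579·68900) = 0.7831 mm
δ = Σδ_i = 1.7 mm.

1.70 mm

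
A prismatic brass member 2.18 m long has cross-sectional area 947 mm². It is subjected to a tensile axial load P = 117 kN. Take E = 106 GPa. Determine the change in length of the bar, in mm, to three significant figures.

2.54 mm

δ_mech = NL/(AE) = 117000·2180/(947·106000) = 2.541 mm.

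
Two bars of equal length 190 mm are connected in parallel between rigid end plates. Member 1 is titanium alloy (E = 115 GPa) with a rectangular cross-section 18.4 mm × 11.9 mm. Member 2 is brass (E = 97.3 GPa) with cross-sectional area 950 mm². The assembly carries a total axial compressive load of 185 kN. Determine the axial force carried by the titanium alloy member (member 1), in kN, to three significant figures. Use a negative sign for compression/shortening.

A_1 = 219 mm².
Equal strain + equilibrium ⇒ each member carries load in proportion to AE: A₁E₁ = 25180000 N, A₂E₂ = 92440000 N, ΣAE = 117600000 N.
F₁ = P·A₁E₁/ΣAE = -185000·25180000/117600000 = -39610 N.

-39.6 kN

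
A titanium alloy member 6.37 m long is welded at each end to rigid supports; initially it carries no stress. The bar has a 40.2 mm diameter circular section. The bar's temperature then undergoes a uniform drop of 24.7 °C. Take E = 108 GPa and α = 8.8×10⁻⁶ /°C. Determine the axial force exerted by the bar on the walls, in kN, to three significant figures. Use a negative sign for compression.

Free thermal expansion αLΔT = 8.8e-6 · 6370 · -24.7 = -1.385 mm.
The walls impose strain ε = −(-1.385)/6370 = 2.1736e-04; σ = Eε = 108000 · 2.1736e-04 = 23.47 MPa.
Wall reaction R = σ·A = 23.47·1269 = 29800 N = 29.8 kN.

29.8 kN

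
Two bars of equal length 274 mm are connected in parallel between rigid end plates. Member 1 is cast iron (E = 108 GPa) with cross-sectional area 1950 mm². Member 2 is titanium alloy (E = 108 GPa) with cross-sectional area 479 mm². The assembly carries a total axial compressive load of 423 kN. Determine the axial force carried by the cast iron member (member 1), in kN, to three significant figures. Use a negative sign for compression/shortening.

-340 kN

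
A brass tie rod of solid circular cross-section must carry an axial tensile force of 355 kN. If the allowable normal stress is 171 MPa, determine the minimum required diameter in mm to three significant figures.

51.4 mm

Required area A ≥ P/σ_allow = 355000/171 = 2076 mm².
For a solid circular section, d ≥ √(4A/π) = 51.41 mm.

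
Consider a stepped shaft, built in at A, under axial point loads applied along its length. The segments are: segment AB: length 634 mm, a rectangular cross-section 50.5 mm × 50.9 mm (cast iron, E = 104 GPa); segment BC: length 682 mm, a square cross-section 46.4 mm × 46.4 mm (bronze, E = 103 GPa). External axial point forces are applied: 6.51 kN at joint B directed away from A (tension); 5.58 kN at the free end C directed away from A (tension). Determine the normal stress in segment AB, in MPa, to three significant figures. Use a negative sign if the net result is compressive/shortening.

4.70 MPa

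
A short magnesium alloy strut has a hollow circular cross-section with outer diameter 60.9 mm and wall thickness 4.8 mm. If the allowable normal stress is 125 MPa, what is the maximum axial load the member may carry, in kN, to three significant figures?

106 kN

A = 846 mm².
P_max = σ_allow · A = 125 · 846 = 105700 N = 105.7 kN.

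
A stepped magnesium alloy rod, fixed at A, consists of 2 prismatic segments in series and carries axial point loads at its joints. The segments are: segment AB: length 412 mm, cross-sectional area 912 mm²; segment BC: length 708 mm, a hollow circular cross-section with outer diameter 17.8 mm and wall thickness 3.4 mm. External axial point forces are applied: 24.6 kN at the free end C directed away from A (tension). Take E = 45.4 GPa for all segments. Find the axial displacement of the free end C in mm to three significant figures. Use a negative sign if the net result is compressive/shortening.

2.74 mm

Internal axial forces (sectioning from the free end, tension +): N_BC = 24.6 kN, N_AB = 24.6 kN.
A_BC = 153.8 mm².
δ_AB = 24600·412/(912·45400) = 0.2448 mm
δ_BC = 24600·708/(153.8·45400) = 2.494 mm
δ = Σδ_i = 2.739 mm.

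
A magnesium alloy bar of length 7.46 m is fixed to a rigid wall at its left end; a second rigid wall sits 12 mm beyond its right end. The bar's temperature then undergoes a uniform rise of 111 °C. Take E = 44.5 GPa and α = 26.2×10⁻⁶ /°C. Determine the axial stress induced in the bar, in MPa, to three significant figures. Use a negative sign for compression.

Free thermal expansion αLΔT = 26.2e-6 · 7460 · 111 = 21.7 mm.
The walls engage after the gap closes; constrained expansion = 21.7 − 12 = 9.695 mm.
The walls impose strain ε = −(9.695)/7460 = -1.2996e-03; σ = Eε = 44500 · -1.2996e-03 = -57.83 MPa.

-57.8 MPa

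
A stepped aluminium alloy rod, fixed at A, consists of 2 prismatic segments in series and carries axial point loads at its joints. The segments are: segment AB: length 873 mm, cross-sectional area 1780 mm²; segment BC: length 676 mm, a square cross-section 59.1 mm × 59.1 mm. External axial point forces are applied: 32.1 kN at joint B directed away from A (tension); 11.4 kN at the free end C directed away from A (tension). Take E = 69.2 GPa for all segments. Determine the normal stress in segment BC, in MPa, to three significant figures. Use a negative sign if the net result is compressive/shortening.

3.26 MPa

Internal axial forces (sectioning from the free end, tension +): N_BC = 11.4 kN, N_AB = 43.5 kN.
A_BC = 3493 mm².
σ_BC = N_BC/A_BC = 11400/3493 = 3.264 MPa.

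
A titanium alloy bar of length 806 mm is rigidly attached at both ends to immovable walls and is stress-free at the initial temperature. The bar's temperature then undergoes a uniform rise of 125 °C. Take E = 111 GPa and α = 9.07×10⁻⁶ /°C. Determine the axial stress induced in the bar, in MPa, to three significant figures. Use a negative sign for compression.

-126 MPa

Free thermal expansion αLΔT = 9.07e-6 · 806 · 125 = 0.9138 mm.
The walls impose strain ε = −(0.9138)/806 = -1.1337e-03; σ = Eε = 111000 · -1.1337e-03 = -125.8 MPa.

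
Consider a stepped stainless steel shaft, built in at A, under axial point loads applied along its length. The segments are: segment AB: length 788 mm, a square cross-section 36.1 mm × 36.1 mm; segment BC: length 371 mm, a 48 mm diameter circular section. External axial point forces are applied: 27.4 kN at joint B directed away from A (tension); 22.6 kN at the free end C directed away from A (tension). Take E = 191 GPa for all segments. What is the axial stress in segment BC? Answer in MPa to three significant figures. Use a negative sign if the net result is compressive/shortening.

Internal axial forces (sectioning from the free end, tension +): N_BC = 22.6 kN, N_AB = 50 kN.
A_BC = 1810 mm².
σ_BC = N_BC/A_BC = 22600/1810 = 12.49 MPa.

12.5 MPa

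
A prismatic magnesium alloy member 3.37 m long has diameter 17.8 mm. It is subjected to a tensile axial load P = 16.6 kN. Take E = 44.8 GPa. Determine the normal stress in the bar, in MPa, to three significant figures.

66.7 MPa

A = 248.8 mm².
σ = N/A = 16600/248.8 = 66.71 MPa.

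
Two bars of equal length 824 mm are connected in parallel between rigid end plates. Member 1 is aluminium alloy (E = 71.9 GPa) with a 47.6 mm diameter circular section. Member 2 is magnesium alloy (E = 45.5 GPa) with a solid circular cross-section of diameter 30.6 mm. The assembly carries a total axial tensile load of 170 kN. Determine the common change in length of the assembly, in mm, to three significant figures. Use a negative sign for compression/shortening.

0.868 mm

A_1 = 1780 mm².
A_2 = 735.4 mm².
Equal strain + equilibrium ⇒ each member carries load in proportion to AE: A₁E₁ = 127900000 N, A₂E₂ = 33460000 N, ΣAE = 161400000 N.
δ = PL/ΣAE = 170000·824/161400000 = 0.8679 mm.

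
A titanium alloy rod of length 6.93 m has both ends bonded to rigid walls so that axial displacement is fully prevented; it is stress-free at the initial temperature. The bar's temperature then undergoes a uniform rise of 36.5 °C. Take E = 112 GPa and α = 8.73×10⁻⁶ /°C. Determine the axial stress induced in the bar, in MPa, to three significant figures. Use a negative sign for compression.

-35.7 MPa

Free thermal expansion αLΔT = 8.73e-6 · 6930 · 36.5 = 2.208 mm.
The walls impose strain ε = −(2.208)/6930 = -3.1864e-04; σ = Eε = 112000 · -3.1864e-04 = -35.69 MPa.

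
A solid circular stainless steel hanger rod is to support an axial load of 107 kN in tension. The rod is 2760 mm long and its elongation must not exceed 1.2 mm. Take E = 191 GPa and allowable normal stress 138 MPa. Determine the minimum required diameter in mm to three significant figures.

Required area A ≥ P/σ_allow = 107000/138 = 775.4 mm².
For a solid circular section, d ≥ √(4A/π) = 31.42 mm.
Elongation limit: A ≥ PL/(Eδ_allow) = 107000·2760/(191000·1.2) = 1288 mm² ⇒ d ≥ 40.5 mm.
The elongation limit governs.

40.5 mm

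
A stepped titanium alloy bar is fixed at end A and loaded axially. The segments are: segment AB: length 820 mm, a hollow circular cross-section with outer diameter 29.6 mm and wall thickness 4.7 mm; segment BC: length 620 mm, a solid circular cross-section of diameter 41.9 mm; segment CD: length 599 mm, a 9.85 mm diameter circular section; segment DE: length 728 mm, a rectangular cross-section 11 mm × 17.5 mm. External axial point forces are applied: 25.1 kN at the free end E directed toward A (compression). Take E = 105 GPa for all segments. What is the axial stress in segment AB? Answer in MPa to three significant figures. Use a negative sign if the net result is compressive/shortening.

-68.3 MPa

Internal axial forces (sectioning from the free end, tension +): N_DE = -25.1 kN, N_CD = -25.1 kN, N_BC = -25.1 kN, N_AB = -25.1 kN.
A_AB = 367.7 mm².
σ_AB = N_AB/A_AB = -25100/367.7 = -68.27 MPa.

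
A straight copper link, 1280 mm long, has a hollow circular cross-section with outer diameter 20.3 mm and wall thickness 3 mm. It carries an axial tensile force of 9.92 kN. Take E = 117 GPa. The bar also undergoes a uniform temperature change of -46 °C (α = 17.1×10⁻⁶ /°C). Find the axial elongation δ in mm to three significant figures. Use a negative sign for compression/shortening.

-0.341 mm

A = 163 mm².
δ_mech = NL/(AE) = 9920·1280/(163·117000) = 0.6656 mm.
δ_thermal = αLΔT = 17.1e-6·1280·-46 = -1.007 mm.
δ = δ_mech + δ_thermal = -0.3412 mm.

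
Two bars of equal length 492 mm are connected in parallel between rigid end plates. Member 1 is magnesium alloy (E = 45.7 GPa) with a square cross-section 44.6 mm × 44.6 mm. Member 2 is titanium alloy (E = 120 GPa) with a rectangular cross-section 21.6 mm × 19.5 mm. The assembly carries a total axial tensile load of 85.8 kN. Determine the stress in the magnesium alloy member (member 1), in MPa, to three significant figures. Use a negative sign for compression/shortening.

27.7 MPa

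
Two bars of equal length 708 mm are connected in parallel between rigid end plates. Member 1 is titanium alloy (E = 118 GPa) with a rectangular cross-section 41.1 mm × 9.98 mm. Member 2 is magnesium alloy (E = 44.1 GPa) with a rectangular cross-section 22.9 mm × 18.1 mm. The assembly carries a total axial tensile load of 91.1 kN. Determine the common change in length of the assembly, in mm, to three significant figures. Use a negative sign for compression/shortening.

A_1 = 410.2 mm².
A_2 = 414.5 mm².
Equal strain + equilibrium ⇒ each member carries load in proportion to AE: A₁E₁ = 48400000 N, A₂E₂ = 18280000 N, ΣAE = 66680000 N.
δ = PL/ΣAE = 91100·708/66680000 = 0.9673 mm.

0.967 mm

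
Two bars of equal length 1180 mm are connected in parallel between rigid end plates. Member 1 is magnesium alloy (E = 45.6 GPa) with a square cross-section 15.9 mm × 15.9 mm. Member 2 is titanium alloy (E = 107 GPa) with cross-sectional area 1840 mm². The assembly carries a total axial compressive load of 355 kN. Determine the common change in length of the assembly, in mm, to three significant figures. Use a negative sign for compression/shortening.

-2.01 mm

A_1 = 252.8 mm².
Equal strain + equilibrium ⇒ each member carries load in proportion to AE: A₁E₁ = 11530000 N, A₂E₂ = 196900000 N, ΣAE = 208400000 N.
δ = PL/ΣAE = -355000·1180/208400000 = -2.01 mm.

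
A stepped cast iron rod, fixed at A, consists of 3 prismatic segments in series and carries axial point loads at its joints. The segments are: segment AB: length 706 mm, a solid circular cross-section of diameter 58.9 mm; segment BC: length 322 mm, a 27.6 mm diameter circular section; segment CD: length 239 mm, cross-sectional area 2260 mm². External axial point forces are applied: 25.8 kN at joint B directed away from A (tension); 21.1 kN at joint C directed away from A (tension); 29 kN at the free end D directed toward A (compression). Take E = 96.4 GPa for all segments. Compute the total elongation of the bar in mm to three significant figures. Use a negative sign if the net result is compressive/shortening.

-0.0278 mm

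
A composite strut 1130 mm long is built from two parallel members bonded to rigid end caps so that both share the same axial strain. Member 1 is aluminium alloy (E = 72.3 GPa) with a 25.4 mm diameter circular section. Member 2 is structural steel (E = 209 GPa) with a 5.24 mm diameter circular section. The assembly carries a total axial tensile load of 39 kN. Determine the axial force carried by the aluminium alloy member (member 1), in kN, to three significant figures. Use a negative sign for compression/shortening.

A_1 = 506.7 mm².
A_2 = 21.57 mm².
Equal strain + equilibrium ⇒ each member carries load in proportion to AE: A₁E₁ = 36630000 N, A₂E₂ = 4507000 N, ΣAE = 41140000 N.
F₁ = P·A₁E₁/ΣAE = 39000·36630000/41140000 = 34730 N.

34.7 kN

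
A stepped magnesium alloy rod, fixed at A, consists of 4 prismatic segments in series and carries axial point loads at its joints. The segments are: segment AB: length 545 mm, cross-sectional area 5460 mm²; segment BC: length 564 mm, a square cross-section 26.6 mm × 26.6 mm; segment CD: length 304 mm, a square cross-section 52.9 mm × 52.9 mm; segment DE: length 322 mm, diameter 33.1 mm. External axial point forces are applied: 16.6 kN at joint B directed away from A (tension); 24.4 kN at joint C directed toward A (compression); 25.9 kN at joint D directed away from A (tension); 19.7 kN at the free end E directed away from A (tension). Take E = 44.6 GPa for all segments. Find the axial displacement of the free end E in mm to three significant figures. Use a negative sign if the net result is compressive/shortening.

0.740 mm

Internal axial forces (sectioning from the free end, tension +): N_DE = 19.7 kN, N_CD = 45.6 kN, N_BC = 21.2 kN, N_AB = 37.8 kN.
A_BC = 707.6 mm².
A_CD = 2798 mm².
A_DE = 860.5 mm².
δ_AB = 37800·545/(5460·44600) = 0.0846 mm
δ_BC = 21200·564/(707.6·44600) = 0.3789 mm
δ_CD = 45600·304/(2798·44600) = 0.1111 mm
δ_DE = 19700·322/(860.5·44600) = 0.1653 mm
δ = Σδ_i = 0.7398 mm.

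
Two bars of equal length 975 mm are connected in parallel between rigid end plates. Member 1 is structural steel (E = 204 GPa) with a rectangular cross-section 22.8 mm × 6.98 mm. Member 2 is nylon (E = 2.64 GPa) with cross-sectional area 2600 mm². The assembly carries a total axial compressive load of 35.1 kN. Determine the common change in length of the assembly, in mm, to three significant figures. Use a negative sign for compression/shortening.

-0.870 mm

A_1 = 159.1 mm².
Equal strain + equilibrium ⇒ each member carries load in proportion to AE: A₁E₁ = 32470000 N, A₂E₂ = 6864000 N, ΣAE = 39330000 N.
δ = PL/ΣAE = -35100·975/39330000 = -0.8702 mm.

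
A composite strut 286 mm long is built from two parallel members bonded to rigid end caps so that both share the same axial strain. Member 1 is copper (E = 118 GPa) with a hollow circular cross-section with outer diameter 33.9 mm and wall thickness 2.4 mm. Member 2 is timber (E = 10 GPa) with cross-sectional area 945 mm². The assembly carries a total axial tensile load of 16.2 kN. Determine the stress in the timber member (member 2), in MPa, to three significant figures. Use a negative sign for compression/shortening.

4.32 MPa

A_1 = 237.5 mm².
Equal strain + equilibrium ⇒ each member carries load in proportion to AE: A₁E₁ = 28030000 N, A₂E₂ = 9450000 N, ΣAE = 37480000 N.
σ₂ = P·E₂/ΣAE = 16200·10000/37480000 = 4.323 MPa.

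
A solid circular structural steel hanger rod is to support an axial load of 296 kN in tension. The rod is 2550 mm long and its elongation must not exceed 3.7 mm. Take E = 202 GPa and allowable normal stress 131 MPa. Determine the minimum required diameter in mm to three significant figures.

Required area A ≥ P/σ_allow = 296000/131 = 2260 mm².
For a solid circular section, d ≥ √(4A/π) = 53.64 mm.
Elongation limit: A ≥ PL/(Eδ_allow) = 296000·2550/(202000·3.7) = 1010 mm² ⇒ d ≥ 35.86 mm.
The stress limit governs.

53.6 mm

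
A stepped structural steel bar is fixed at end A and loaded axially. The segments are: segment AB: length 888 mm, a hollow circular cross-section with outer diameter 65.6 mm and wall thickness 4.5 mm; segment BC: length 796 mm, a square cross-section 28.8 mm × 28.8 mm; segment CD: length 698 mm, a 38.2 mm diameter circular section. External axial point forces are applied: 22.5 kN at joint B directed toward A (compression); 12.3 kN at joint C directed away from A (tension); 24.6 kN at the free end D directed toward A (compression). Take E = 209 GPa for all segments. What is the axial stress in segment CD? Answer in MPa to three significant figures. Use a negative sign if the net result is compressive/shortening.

-21.5 MPa

Internal axial forces (sectioning from the free end, tension +): N_CD = -24.6 kN, N_BC = -12.3 kN, N_AB = -34.8 kN.
A_CD = 1146 mm².
σ_CD = N_CD/A_CD = -24600/1146 = -21.46 MPa.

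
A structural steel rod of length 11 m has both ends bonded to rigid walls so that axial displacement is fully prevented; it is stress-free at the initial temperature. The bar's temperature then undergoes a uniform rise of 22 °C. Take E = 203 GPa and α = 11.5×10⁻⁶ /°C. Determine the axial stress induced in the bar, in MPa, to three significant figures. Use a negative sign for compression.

-51.4 MPa

Free thermal expansion αLΔT = 11.5e-6 · 11000 · 22 = 2.783 mm.
The walls impose strain ε = −(2.783)/11000 = -2.5300e-04; σ = Eε = 203000 · -2.5300e-04 = -51.36 MPa.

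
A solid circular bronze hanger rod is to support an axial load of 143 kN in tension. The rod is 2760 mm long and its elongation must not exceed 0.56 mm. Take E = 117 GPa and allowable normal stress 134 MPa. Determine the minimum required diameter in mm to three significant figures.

87.6 mm

Required area A ≥ P/σ_allow = 143000/134 = 1067 mm².
For a solid circular section, d ≥ √(4A/π) = 36.86 mm.
Elongation limit: A ≥ PL/(Eδ_allow) = 143000·2760/(117000·0.56) = 6024 mm² ⇒ d ≥ 87.58 mm.
The elongation limit governs.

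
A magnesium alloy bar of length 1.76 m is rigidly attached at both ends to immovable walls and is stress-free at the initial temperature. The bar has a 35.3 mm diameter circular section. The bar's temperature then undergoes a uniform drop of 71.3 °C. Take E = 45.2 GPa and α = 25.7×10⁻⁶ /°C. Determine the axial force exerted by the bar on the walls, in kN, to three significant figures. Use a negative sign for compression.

81.1 kN

Free thermal expansion αLΔT = 25.7e-6 · 1760 · -71.3 = -3.225 mm.
The walls impose strain ε = −(-3.225)/1760 = 1.8324e-03; σ = Eε = 45200 · 1.8324e-03 = 82.82 MPa.
Wall reaction R = σ·A = 82.82·978.7 = 81060 N = 81.06 kN.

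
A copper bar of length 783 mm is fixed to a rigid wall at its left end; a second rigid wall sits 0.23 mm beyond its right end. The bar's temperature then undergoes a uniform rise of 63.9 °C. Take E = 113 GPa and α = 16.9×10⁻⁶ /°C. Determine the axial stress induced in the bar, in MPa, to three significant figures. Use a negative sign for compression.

-88.8 MPa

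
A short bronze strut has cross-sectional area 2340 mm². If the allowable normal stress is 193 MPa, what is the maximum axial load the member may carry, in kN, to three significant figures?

P_max = σ_allow · A = 193 · 2340 = 451600 N = 451.6 kN.

452 kN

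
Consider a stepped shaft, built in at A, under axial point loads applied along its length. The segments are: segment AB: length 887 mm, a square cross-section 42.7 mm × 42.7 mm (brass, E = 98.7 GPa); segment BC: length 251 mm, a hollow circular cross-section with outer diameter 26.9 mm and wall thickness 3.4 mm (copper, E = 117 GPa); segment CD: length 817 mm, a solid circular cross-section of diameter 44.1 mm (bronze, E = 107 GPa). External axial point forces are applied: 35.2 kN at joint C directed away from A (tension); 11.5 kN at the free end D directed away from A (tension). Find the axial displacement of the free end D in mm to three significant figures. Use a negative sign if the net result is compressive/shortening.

0.687 mm

Internal axial forces (sectioning from the free end, tension +): N_CD = 11.5 kN, N_BC = 46.7 kN, N_AB = 46.7 kN.
A_AB = 1823 mm².
A_BC = 251 mm².
A_CD = 1527 mm².
δ_AB = 46700·887/(1823·98700) = 0.2302 mm
δ_BC = 46700·251/(251·117000) = 0.3991 mm
δ_CD = 11500·817/(1527·107000) = 0.05749 mm
δ = Σδ_i = 0.6868 mm.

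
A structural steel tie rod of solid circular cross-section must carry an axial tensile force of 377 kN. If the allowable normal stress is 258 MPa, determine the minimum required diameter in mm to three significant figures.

Required area A ≥ P/σ_allow = 377000/258 = 1461 mm².
For a solid circular section, d ≥ √(4A/π) = 43.13 mm.

43.1 mm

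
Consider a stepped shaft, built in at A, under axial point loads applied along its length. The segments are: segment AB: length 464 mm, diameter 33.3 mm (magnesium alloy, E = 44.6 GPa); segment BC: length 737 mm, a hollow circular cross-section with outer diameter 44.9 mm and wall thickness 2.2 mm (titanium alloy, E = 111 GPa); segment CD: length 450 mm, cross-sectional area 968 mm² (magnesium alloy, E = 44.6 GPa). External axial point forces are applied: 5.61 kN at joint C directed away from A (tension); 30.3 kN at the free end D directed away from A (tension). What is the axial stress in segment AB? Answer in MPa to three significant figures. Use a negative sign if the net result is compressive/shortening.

Internal axial forces (sectioning from the free end, tension +): N_CD = 30.3 kN, N_BC = 35.91 kN, N_AB = 35.91 kN.
A_AB = 870.9 mm².
σ_AB = N_AB/A_AB = 35910/870.9 = 41.23 MPa.

41.2 MPa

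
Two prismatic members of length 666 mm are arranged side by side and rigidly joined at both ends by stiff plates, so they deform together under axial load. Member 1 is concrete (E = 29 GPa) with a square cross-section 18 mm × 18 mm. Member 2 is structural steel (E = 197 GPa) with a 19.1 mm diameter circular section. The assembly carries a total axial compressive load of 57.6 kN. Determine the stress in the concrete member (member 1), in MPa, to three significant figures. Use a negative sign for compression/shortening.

-25.4 MPa

A_1 = 324 mm².
A_2 = 286.5 mm².
Equal strain + equilibrium ⇒ each member carries load in proportion to AE: A₁E₁ = 9396000 N, A₂E₂ = 56440000 N, ΣAE = 65840000 N.
σ₁ = P·E₁/ΣAE = -57600·29000/65840000 = -25.37 MPa.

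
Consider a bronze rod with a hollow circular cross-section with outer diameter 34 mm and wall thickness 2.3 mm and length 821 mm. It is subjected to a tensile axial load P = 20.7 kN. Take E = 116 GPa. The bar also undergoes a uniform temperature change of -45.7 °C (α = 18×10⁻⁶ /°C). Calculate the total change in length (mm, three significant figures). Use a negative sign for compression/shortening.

A = 229.1 mm².
δ_mech = NL/(AE) = 20700·821/(229.1·116000) = 0.6396 mm.
δ_thermal = αLΔT = 18e-6·821·-45.7 = -0.6754 mm.
δ = δ_mech + δ_thermal = -0.03574 mm.

-0.0357 mm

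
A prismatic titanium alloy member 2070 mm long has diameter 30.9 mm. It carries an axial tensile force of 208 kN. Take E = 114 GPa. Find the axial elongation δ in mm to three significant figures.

A = 749.9 mm².
δ_mech = NL/(AE) = 208000·2070/(749.9·114000) = 5.036 mm.

5.04 mm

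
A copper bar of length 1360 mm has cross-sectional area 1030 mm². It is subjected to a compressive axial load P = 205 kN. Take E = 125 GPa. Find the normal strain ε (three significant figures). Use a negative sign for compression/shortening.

σ = N/A = -199 MPa; ε = σ/E = -199/125000 = -1.592e-03.

-0.00159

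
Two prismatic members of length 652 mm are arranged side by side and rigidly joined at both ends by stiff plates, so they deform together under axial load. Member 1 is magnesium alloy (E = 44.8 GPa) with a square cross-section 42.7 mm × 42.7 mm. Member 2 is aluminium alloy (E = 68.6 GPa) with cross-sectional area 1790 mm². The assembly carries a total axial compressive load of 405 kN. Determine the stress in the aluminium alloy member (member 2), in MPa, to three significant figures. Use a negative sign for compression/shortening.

-136 MPa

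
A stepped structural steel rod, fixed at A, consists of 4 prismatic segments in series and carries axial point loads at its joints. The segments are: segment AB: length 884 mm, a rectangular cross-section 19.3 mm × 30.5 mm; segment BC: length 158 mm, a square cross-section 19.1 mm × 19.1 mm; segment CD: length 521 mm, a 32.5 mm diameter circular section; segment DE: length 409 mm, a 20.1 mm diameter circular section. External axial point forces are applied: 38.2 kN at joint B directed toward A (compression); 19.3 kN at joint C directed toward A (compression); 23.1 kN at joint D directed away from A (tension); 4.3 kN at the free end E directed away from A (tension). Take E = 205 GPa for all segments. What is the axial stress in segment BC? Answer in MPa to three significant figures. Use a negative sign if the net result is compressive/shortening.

Internal axial forces (sectioning from the free end, tension +): N_DE = 4.3 kN, N_CD = 27.4 kN, N_BC = 8.1 kN, N_AB = -30.1 kN.
A_BC = 364.8 mm².
σ_BC = N_BC/A_BC = 8100/364.8 = 22.2 MPa.

22.2 MPa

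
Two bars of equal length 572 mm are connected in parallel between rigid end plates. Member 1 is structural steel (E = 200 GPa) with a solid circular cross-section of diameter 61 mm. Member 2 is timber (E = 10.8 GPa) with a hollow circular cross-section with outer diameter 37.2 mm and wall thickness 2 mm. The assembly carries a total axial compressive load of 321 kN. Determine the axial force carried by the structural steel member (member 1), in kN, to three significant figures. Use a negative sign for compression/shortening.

A_1 = 2922 mm².
A_2 = 221.2 mm².
Equal strain + equilibrium ⇒ each member carries load in proportion to AE: A₁E₁ = 584500000 N, A₂E₂ = 2389000 N, ΣAE = 586900000 N.
F₁ = P·A₁E₁/ΣAE = -321000·584500000/586900000 = -319700 N.

-320 kN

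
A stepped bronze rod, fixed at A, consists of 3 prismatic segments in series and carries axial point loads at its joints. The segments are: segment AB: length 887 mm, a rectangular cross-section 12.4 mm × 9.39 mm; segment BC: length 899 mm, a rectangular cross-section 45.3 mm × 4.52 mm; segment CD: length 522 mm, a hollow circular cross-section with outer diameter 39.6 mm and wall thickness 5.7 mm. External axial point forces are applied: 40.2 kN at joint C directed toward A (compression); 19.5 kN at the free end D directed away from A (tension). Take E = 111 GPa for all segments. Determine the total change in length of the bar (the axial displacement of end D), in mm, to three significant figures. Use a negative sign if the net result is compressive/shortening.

-2.09 mm

Internal axial forces (sectioning from the free end, tension +): N_CD = 19.5 kN, N_BC = -20.7 kN, N_AB = -20.7 kN.
A_AB = 116.4 mm².
A_BC = 204.8 mm².
A_CD = 607 mm².
δ_AB = -20700·887/(116.4·111000) = -1.421 mm
δ_BC = -20700·899/(204.8·111000) = -0.8188 mm
δ_CD = 19500·522/(607·111000) = 0.1511 mm
δ = Σδ_i = -2.088 mm.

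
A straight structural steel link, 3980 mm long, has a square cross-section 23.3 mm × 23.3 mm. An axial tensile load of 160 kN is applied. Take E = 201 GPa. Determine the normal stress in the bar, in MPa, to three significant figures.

295 MPa

A = 542.9 mm².
σ = N/A = 160000/542.9 = 294.7 MPa.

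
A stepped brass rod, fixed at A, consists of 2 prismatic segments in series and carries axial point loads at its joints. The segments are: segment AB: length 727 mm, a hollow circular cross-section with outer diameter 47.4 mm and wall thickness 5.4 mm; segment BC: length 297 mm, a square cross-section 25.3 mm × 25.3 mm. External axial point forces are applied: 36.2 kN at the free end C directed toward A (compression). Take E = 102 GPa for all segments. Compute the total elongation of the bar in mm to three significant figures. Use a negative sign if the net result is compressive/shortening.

Internal axial forces (sectioning from the free end, tension +): N_BC = -36.2 kN, N_AB = -36.2 kN.
A_AB = 712.5 mm².
A_BC = 640.1 mm².
δ_AB = -36200·727/(712.5·102000) = -0.3621 mm
δ_BC = -36200·297/(640.1·102000) = -0.1647 mm
δ = Σδ_i = -0.5268 mm.

-0.527 mm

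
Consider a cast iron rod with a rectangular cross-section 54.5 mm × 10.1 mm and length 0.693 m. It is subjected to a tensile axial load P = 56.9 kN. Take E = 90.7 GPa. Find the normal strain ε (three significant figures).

0.00114

A = 550.4 mm².
σ = N/A = 103.4 MPa; ε = σ/E = 103.4/90700 = 1.140e-03.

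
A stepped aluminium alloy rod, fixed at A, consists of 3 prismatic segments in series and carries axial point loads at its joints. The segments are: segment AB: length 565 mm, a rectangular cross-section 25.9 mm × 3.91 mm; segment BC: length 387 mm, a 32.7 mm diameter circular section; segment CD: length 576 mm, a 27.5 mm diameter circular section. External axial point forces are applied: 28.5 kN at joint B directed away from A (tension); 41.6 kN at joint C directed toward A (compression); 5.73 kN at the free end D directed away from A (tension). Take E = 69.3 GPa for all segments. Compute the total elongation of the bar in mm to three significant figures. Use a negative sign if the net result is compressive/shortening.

-0.752 mm

Internal axial forces (sectioning from the free end, tension +): N_CD = 5.73 kN, N_BC = -35.87 kN, N_AB = -7.37 kN.
A_AB = 101.3 mm².
A_BC = 839.8 mm².
A_CD = 594 mm².
δ_AB = -7370·565/(101.3·69300) = -0.5933 mm
δ_BC = -35870·387/(839.8·69300) = -0.2385 mm
δ_CD = 5730·576/(594·69300) = 0.08018 mm
δ = Σδ_i = -0.7517 mm.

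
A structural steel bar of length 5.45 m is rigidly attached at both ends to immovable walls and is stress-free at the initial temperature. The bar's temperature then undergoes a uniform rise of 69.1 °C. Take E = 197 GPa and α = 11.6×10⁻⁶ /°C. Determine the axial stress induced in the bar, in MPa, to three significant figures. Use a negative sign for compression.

-158 MPa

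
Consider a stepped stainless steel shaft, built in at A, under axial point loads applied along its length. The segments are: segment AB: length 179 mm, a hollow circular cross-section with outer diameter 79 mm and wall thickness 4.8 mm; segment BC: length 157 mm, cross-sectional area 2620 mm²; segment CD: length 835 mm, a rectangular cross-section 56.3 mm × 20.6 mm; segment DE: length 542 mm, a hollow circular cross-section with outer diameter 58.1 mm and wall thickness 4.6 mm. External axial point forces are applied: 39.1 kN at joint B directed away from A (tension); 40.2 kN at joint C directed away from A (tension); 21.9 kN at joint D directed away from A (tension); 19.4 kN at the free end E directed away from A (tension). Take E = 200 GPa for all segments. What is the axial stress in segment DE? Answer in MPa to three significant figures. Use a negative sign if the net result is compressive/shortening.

Internal axial forces (sectioning from the free end, tension +): N_DE = 19.4 kN, N_CD = 41.3 kN, N_BC = 81.5 kN, N_AB = 120.6 kN.
A_DE = 773.1 mm².
σ_DE = N_DE/A_DE = 19400/773.1 = 25.09 MPa.

25.1 MPa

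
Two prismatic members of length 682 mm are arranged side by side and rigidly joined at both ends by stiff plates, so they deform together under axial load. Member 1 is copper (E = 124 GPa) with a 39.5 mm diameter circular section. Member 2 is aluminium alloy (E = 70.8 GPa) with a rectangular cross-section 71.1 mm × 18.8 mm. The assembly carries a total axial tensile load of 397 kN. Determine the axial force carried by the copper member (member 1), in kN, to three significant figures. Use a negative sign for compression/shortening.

245 kN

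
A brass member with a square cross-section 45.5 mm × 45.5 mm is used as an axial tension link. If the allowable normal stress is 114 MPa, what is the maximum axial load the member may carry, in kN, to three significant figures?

236 kN

A = 2070 mm².
P_max = σ_allow · A = 114 · 2070 = 236000 N = 236 kN.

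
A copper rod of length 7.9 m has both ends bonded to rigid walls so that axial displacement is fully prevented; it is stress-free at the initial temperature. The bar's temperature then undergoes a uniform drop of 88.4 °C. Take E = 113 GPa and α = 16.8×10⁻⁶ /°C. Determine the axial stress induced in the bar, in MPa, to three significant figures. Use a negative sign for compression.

168 MPa

Free thermal expansion αLΔT = 16.8e-6 · 7900 · -88.4 = -11.73 mm.
The walls impose strain ε = −(-11.73)/7900 = 1.4851e-03; σ = Eε = 113000 · 1.4851e-03 = 167.8 MPa.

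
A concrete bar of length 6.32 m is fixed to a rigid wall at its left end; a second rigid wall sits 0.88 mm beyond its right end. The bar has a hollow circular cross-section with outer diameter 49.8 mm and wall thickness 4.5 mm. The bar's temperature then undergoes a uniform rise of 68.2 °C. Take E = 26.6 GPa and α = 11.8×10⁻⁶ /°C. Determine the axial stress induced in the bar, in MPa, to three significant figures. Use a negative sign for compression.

Free thermal expansion αLΔT = 11.8e-6 · 6320 · 68.2 = 5.086 mm.
The walls engage after the gap closes; constrained expansion = 5.086 − 0.88 = 4.206 mm.
The walls impose strain ε = −(4.206)/6320 = -6.6552e-04; σ = Eε = 26600 · -6.6552e-04 = -17.7 MPa.

-17.7 MPa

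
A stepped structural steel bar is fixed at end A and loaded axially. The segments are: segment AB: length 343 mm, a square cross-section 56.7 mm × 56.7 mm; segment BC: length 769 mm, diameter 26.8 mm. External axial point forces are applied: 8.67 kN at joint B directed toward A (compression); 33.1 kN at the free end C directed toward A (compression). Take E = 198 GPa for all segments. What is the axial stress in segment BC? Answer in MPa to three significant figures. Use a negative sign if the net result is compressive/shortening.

-58.7 MPa

Internal axial forces (sectioning from the free end, tension +): N_BC = -33.1 kN, N_AB = -41.77 kN.
A_BC = 564.1 mm².
σ_BC = N_BC/A_BC = -33100/564.1 = -58.68 MPa.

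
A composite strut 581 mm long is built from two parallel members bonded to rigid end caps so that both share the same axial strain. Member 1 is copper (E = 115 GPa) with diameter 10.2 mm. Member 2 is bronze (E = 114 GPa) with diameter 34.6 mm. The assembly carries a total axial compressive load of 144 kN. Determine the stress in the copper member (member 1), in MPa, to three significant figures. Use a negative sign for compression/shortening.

-142 MPa

A_1 = 81.71 mm².
A_2 = 940.2 mm².
Equal strain + equilibrium ⇒ each member carries load in proportion to AE: A₁E₁ = 9397000 N, A₂E₂ = 107200000 N, ΣAE = 116600000 N.
σ₁ = P·E₁/ΣAE = -144000·115000/116600000 = -142 MPa.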